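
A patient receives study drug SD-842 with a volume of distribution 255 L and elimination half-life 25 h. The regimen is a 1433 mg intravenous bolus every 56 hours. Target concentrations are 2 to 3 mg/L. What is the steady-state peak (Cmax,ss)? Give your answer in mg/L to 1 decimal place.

Over one 56-h interval, 56/25 ≈ 2.24 half-lives elapse, leaving f ≈ 0.2117 of each dose.
Accumulation ratio R = 1/(1 − f) ≈ 1/0.7883 ≈ 1.2686.
Single-dose peak C₀ = D/Vd = 1433/255 ≈ 5.620 mg/L.
Steady-state peak Cmax,ss = C₀·R ≈ 5.620 × 1.2686 ≈ 7.130 mg/L.
Peak 7.1 mg/L vs MTC 3 mg/L: exceeds toxic threshold.

7.1 mg/L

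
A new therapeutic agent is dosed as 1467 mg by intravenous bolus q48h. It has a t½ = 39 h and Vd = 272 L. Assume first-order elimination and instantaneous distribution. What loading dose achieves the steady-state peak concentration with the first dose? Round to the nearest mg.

2556 mg

f = (1/2)^(48/39) ≈ 0.426090; accumulation ratio R = 1/(1−f) ≈ 1.74243.
Loading dose to hit Cmax,ss on first dose: D_load = D_maint·R ≈ 1467 × 1.74243 ≈ 2556.14 mg.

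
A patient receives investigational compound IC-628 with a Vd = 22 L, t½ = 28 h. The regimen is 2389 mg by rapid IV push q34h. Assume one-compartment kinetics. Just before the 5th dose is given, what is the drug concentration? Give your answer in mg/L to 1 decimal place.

79.4 mg/L

f = (1/2)^(τ/t½) = (1/2)^(34/28) ≈ 0.4310.
C₀ = D/Vd = 2389/22 ≈ 108.591 mg/L.
Before the 5th dose, 4 doses have been given. Superposition: Cmin = C₀·(f + f² + … + f^4).
≈ 108.591 × (0.4310 + 0.1858 + 0.0801 + 0.0345) ≈ 108.591 × 0.7314 ≈ 79.423 mg/L.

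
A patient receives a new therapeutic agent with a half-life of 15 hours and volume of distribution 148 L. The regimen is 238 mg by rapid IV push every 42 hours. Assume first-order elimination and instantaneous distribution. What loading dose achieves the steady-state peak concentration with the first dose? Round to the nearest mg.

278 mg

f = (1/2)^(42/15) ≈ 0.143587; accumulation ratio R = 1/(1−f) ≈ 1.16766.
Loading dose to hit Cmax,ss on first dose: D_load = D_maint·R ≈ 238 × 1.16766 ≈ 277.90 mg.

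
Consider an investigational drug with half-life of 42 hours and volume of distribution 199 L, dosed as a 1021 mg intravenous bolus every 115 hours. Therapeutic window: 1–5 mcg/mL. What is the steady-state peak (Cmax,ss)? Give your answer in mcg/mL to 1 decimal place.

6.0 mcg/mL

k = ln2/t½ = ln2/42 ≈ 0.016504 h⁻¹; fraction remaining f = e^(−kτ) = e^(−0.016504×115) ≈ 0.1499.
Accumulation ratio R = 1/(1 − f) ≈ 1/0.8501 ≈ 1.1763.
Each bolus raises the concentration by D/Vd = 1021/199 ≈ 5.131 mcg/mL.
Cmax,ss = C₀/(1 − f) ≈ 5.131/0.8501 ≈ 6.036 mcg/mL.
Peak 6.0 mcg/mL vs MTC 5 mcg/mL: exceeds toxic threshold.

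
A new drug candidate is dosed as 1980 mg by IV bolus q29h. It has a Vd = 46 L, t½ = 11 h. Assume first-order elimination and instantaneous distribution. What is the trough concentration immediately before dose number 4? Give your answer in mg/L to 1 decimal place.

f = (1/2)^(τ/t½) = (1/2)^(29/11) ≈ 0.1608.
C₀ = D/Vd = 1980/46 ≈ 43.043 mg/L.
Before the 4th dose, 3 doses have been given. Superposition: Cmin = C₀·(f + f² + … + f^3).
≈ 43.043 × (0.1608 + 0.0259 + 0.0042) ≈ 43.043 × 0.1909 ≈ 8.217 mg/L.

8.2 mg/L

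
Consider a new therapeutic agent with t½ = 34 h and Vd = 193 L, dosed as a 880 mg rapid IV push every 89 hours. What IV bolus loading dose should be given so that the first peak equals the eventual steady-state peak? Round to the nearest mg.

f = (1/2)^(89/34) ≈ 0.162933; accumulation ratio R = 1/(1−f) ≈ 1.19465.
Loading dose to hit Cmax,ss on first dose: D_load = D_maint·R ≈ 880 × 1.19465 ≈ 1051.29 mg.

1051 mg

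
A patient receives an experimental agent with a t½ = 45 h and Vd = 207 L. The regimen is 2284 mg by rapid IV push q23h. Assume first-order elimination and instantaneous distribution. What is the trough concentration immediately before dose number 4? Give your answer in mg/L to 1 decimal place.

f = (1/2)^(τ/t½) = (1/2)^(23/45) ≈ 0.7017.
C₀ = D/Vd = 2284/207 ≈ 11.034 mg/L.
Before the 4th dose, 3 doses have been given. Superposition: Cmin = C₀·(f + f² + … + f^3).
≈ 11.034 × (0.7017 + 0.4924 + 0.3455) ≈ 11.034 × 1.5396 ≈ 16.988 mg/L.

17.0 mg/L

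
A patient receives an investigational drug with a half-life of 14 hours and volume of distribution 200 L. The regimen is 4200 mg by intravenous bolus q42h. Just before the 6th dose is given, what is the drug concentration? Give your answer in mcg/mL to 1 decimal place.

3.0 mcg/mL

f = (1/2)^(τ/t½) = (1/2)^(42/14) ≈ 0.1250.
C₀ = D/Vd = 4200/200 ≈ 21.000 mcg/mL.
Before the 6th dose, 5 doses have been given. Superposition: Cmin = C₀·(f + f² + … + f^5).
≈ 21.000 × (0.1250 + 0.0156 + 0.0020 + 0.0002 + 0.0000) ≈ 21.000 × 0.1428 ≈ 2.999 mcg/mL.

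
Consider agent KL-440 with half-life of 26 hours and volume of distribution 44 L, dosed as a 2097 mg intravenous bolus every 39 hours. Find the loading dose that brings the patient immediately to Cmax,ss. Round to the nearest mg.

f = (1/2)^(39/26) ≈ 0.353553; accumulation ratio R = 1/(1−f) ≈ 1.54692.
Loading dose to hit Cmax,ss on first dose: D_load = D_maint·R ≈ 2097 × 1.54692 ≈ 3243.89 mg.

3244 mg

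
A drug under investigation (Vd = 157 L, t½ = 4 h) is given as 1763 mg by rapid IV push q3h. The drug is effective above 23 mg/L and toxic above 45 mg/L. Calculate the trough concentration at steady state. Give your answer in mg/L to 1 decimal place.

16.5 mg/L

k = ln2/t½ = ln2/4 ≈ 0.173287 h⁻¹; fraction remaining f = e^(−kτ) = e^(−0.173287×3) ≈ 0.5946.
At steady state, accumulation factor R = 1/(1 − e^(−kτ)) ≈ 2.4667.
Each bolus raises the concentration by D/Vd = 1763/157 ≈ 11.229 mg/L.
Cmax,ss = C₀/(1 − f) ≈ 11.229/0.4054 ≈ 27.699 mg/L.
One interval later, Cmin,ss = Cmax,ss·e^(−kτ) ≈ 27.699 × 0.5946 ≈ 16.470 mg/L.
Trough 16.5 mg/L vs MEC 23 mg/L: subtherapeutic.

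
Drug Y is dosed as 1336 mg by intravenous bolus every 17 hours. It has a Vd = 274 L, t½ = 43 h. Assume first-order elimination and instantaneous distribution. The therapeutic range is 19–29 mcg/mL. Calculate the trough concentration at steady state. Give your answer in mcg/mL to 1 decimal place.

τ/t½ = 17/43 ≈ 0.39535, so fraction remaining f = (1/2)^(17/43) ≈ 0.7603.
Accumulation ratio R = 1/(1 − f) ≈ 1/0.2397 ≈ 4.1719.
Each bolus raises the concentration by D/Vd = 1336/274 ≈ 4.876 mcg/mL.
Cmax,ss = C₀/(1 − f) ≈ 4.876/0.2397 ≈ 20.342 mcg/mL.
One interval later, Cmin,ss = Cmax,ss·e^(−kτ) ≈ 20.342 × 0.7603 ≈ 15.466 mcg/mL.
Trough 15.5 mcg/mL vs MEC 19 mcg/mL: subtherapeutic.

15.5 mcg/mL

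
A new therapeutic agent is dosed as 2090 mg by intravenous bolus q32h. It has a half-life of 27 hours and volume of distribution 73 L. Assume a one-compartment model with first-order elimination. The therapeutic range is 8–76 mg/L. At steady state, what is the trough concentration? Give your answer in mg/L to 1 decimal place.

22.5 mg/L

Over one 32-h interval, 32/27 ≈ 1.1852 half-lives elapse, leaving f ≈ 0.4398 of each dose.
Each bolus raises the concentration by D/Vd = 2090/73 ≈ 28.630 mg/L.
Steady-state trough Cmin,ss = C₀·f/(1−f) ≈ 28.630 × 0.4398/0.5602 ≈ 22.477 mg/L.
Trough 22.5 mg/L vs MEC 8 mg/L: adequate.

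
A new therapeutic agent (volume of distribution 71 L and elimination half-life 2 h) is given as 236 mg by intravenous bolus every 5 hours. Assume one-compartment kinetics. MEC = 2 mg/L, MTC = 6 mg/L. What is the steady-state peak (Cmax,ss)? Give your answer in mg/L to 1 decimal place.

Over one 5-h interval, 5/2 ≈ 2.5 half-lives elapse, leaving f ≈ 0.1768 of each dose.
Accumulation ratio R = 1/(1 − f) ≈ 1/0.8232 ≈ 1.2148.
Each bolus raises the concentration by D/Vd = 236/71 ≈ 3.324 mg/L.
Steady-state peak Cmax,ss = C₀·R ≈ 3.324 × 1.2148 ≈ 4.038 mg/L.
Peak 4.0 mg/L vs MTC 6 mg/L: below toxic threshold.

4.0 mg/L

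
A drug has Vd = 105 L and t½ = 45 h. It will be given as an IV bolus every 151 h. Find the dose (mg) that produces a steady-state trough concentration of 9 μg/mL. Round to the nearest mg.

8728 mg

τ/t½ = 151/45 ≈ 3.3556, so f = (1/2)^(151/45) ≈ 0.097696.
Cmin,ss = (D/Vd)·f/(1−f), so D = Cmin,ss·Vd·(1−f)/f.
D = 9 × 105 × (1−f)/f ≈ 9 × 105 × 9.23583 ≈ 8727.86 mg.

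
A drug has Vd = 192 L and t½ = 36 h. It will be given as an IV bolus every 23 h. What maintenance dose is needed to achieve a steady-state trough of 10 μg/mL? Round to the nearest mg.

τ/t½ = 23/36 ≈ 0.63889, so f = (1/2)^(23/36) ≈ 0.642207.
Cmin,ss = (D/Vd)·f/(1−f), so D = Cmin,ss·Vd·(1−f)/f.
D = 10 × 192 × (1−f)/f ≈ 10 × 192 × 0.55713 ≈ 1069.69 mg.

1070 mg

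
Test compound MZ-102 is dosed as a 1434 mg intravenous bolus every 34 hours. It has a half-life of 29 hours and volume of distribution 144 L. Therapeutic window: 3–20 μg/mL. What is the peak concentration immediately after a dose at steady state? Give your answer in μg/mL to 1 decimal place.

17.9 μg/mL

Over one 34-h interval, 34/29 ≈ 1.1724 half-lives elapse, leaving f ≈ 0.4437 of each dose.
At steady state, accumulation factor R = 1/(1 − e^(−kτ)) ≈ 1.7976.
Single-dose peak C₀ = D/Vd = 1434/144 ≈ 9.958 μg/mL.
Cmax,ss = C₀/(1 − f) ≈ 9.958/0.5563 ≈ 17.900 μg/mL.
Peak 17.9 μg/mL vs MTC 20 μg/mL: below toxic threshold.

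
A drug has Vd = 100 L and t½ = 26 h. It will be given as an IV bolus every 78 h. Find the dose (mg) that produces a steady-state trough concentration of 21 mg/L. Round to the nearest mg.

14700 mg

τ/t½ = 78/26 ≈ 3, so f = (1/2)^(78/26) ≈ 0.125000.
Cmin,ss = (D/Vd)·f/(1−f), so D = Cmin,ss·Vd·(1−f)/f.
D = 21 × 100 × (1−f)/f ≈ 21 × 100 × 7.00000 ≈ 14700.00 mg.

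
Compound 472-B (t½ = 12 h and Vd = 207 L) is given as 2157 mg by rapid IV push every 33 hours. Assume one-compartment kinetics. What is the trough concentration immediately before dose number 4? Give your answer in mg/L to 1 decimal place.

1.8 mg/L

f = (1/2)^(τ/t½) = (1/2)^(33/12) ≈ 0.1487.
C₀ = D/Vd = 2157/207 ≈ 10.420 mg/L.
Before the 4th dose, 3 doses have been given. Superposition: Cmin = C₀·(f + f² + … + f^3).
≈ 10.420 × (0.1487 + 0.0221 + 0.0033) ≈ 10.420 × 0.1741 ≈ 1.814 mg/L.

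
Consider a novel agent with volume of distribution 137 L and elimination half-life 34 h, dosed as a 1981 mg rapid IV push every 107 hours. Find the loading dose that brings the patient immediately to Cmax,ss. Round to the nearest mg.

f = (1/2)^(107/34) ≈ 0.112886; accumulation ratio R = 1/(1−f) ≈ 1.12725.
Loading dose to hit Cmax,ss on first dose: D_load = D_maint·R ≈ 1981 × 1.12725 ≈ 2233.08 mg.

2233 mg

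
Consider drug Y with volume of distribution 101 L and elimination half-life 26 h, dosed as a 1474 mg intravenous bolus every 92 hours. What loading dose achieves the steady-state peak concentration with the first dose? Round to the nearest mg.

1613 mg

f = (1/2)^(92/26) ≈ 0.086063; accumulation ratio R = 1/(1−f) ≈ 1.09417.
Loading dose to hit Cmax,ss on first dose: D_load = D_maint·R ≈ 1474 × 1.09417 ≈ 1612.81 mg.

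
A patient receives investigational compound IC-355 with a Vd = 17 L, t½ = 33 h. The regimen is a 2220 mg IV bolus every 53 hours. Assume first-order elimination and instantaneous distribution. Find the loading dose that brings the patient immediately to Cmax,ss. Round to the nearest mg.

3306 mg

f = (1/2)^(53/33) ≈ 0.328494; accumulation ratio R = 1/(1−f) ≈ 1.48919.
Loading dose to hit Cmax,ss on first dose: D_load = D_maint·R ≈ 2220 × 1.48919 ≈ 3306.00 mg.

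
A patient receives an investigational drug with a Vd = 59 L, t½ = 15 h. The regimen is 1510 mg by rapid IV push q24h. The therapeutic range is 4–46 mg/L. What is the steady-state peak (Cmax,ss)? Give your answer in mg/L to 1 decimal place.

Over one 24-h interval, 24/15 ≈ 1.6 half-lives elapse, leaving f ≈ 0.3299 of each dose.
Accumulation ratio R = 1/(1 − f) ≈ 1/0.6701 ≈ 1.4923.
Each bolus raises the concentration by D/Vd = 1510/59 ≈ 25.593 mg/L.
Cmax,ss = C₀/(1 − f) ≈ 25.593/0.6701 ≈ 38.193 mg/L.
Peak 38.2 mg/L vs MTC 46 mg/L: below toxic threshold.

38.2 mg/L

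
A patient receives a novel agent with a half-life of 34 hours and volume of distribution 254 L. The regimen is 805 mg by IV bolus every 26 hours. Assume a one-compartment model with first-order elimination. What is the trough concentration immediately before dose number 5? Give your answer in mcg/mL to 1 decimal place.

f = (1/2)^(τ/t½) = (1/2)^(26/34) ≈ 0.5886.
C₀ = D/Vd = 805/254 ≈ 3.169 mcg/mL.
Before the 5th dose, 4 doses have been given. Superposition: Cmin = C₀·(f + f² + … + f^4).
≈ 3.169 × (0.5886 + 0.3464 + 0.2039 + 0.1200) ≈ 3.169 × 1.2589 ≈ 3.989 mcg/mL.

4.0 mcg/mL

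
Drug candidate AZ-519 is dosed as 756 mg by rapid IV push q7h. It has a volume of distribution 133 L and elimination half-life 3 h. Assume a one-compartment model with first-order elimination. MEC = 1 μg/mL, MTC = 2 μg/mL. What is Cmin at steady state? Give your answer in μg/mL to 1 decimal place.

1.4 μg/mL

Over one 7-h interval, 7/3 ≈ 2.3333 half-lives elapse, leaving f ≈ 0.1984 of each dose.
Single-dose peak C₀ = D/Vd = 756/133 ≈ 5.684 μg/mL.
Steady-state trough Cmin,ss = C₀·f/(1−f) ≈ 5.684 × 0.1984/0.8016 ≈ 1.407 μg/mL.
Trough 1.4 μg/mL vs MEC 1 μg/mL: adequate.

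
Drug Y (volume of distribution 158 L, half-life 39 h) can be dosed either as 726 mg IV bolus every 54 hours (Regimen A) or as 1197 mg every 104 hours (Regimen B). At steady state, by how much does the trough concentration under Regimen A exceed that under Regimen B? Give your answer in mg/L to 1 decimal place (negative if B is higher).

Regimen A: f = (1/2)^(54/39) ≈ 0.3830; Cmin,ss = (726/158)·f/(1−f) ≈ 2.852 mg/L.
Regimen B: f = (1/2)^(104/39) ≈ 0.1575; Cmin,ss = (1197/158)·f/(1−f) ≈ 1.416 mg/L.
Difference ≈ 2.852 − 1.416 ≈ 1.436 mg/L.

1.4 mg/L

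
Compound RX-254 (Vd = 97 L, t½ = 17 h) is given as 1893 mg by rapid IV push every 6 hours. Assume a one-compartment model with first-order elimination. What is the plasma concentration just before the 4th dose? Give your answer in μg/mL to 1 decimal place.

36.6 μg/mL

f = (1/2)^(τ/t½) = (1/2)^(6/17) ≈ 0.7830.
C₀ = D/Vd = 1893/97 ≈ 19.515 μg/mL.
Before the 4th dose, 3 doses have been given. Superposition: Cmin = C₀·(f + f² + … + f^3).
≈ 19.515 × (0.7830 + 0.6131 + 0.4800) ≈ 19.515 × 1.8761 ≈ 36.612 μg/mL.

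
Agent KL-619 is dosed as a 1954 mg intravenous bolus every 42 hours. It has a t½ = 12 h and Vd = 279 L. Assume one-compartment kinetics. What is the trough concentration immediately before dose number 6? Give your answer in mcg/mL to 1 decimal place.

0.7 mcg/mL

f = (1/2)^(τ/t½) = (1/2)^(42/12) ≈ 0.0884.
C₀ = D/Vd = 1954/279 ≈ 7.004 mcg/mL.
Before the 6th dose, 5 doses have been given. Superposition: Cmin = C₀·(f + f² + … + f^5).
≈ 7.004 × (0.0884 + 0.0078 + 0.0007 + 0.0001 + 0.0000) ≈ 7.004 × 0.0970 ≈ 0.679 mcg/mL.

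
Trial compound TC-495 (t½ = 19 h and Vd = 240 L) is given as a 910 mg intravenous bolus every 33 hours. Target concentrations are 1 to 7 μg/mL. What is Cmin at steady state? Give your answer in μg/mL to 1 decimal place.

k = ln2/t½ = ln2/19 ≈ 0.036481 h⁻¹; fraction remaining f = e^(−kτ) = e^(−0.036481×33) ≈ 0.3000.
At steady state, accumulation factor R = 1/(1 − e^(−kτ)) ≈ 1.4286.
Each bolus raises the concentration by D/Vd = 910/240 ≈ 3.792 μg/mL.
Steady-state peak Cmax,ss = C₀·R ≈ 3.792 × 1.4286 ≈ 5.417 μg/mL.
One interval later, Cmin,ss = Cmax,ss·e^(−kτ) ≈ 5.417 × 0.3000 ≈ 1.625 μg/mL.
Trough 1.6 μg/mL vs MEC 1 μg/mL: adequate.

1.6 μg/mL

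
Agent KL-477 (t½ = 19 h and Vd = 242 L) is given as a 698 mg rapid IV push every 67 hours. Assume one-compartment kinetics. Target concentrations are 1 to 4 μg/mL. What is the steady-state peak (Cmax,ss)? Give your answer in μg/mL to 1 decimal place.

3.2 μg/mL

τ/t½ = 67/19 ≈ 3.5263, so fraction remaining f = (1/2)^(67/19) ≈ 0.0868.
At steady state, accumulation factor R = 1/(1 − e^(−kτ)) ≈ 1.0951.
Each bolus raises the concentration by D/Vd = 698/242 ≈ 2.884 μg/mL.
Cmax,ss = C₀/(1 − f) ≈ 2.884/0.9132 ≈ 3.158 μg/mL.
Peak 3.2 μg/mL vs MTC 4 μg/mL: below toxic threshold.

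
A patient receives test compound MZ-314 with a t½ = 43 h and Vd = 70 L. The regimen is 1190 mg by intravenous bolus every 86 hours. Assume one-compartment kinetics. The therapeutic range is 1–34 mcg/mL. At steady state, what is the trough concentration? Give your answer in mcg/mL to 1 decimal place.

5.7 mcg/mL

The dosing interval is 2 half-lives, so f = 2^(−2) = 0.25.
Accumulation ratio R = 1/(1 − f) = 1/0.75 = 4/3.
Single-dose peak C₀ = D/Vd = 1190/70 = 17 mcg/mL.
Steady-state peak Cmax,ss = C₀·R = 17 × 4/3 ≈ 22.667 mcg/mL.
Steady-state trough Cmin,ss = Cmax,ss·f ≈ 22.667 × 0.25 ≈ 5.667 mcg/mL.
Trough 5.7 mcg/mL vs MEC 1 mcg/mL: adequate.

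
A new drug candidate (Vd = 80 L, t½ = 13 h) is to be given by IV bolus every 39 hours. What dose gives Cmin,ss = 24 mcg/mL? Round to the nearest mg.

13440 mg

τ/t½ = 39/13 ≈ 3, so f = (1/2)^(39/13) ≈ 0.125000.
Cmin,ss = (D/Vd)·f/(1−f), so D = Cmin,ss·Vd·(1−f)/f.
D = 24 × 80 × (1−f)/f ≈ 24 × 80 × 7.00000 ≈ 13440.00 mg.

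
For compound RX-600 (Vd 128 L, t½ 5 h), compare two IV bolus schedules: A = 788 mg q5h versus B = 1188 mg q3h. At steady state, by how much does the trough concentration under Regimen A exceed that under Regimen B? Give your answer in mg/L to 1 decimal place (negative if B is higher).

Regimen A: f = (1/2)^(5/5) ≈ 0.5000; Cmin,ss = (788/128)·f/(1−f) ≈ 6.156 mg/L.
Regimen B: f = (1/2)^(3/5) ≈ 0.6598; Cmin,ss = (1188/128)·f/(1−f) ≈ 18.000 mg/L.
Difference ≈ 6.156 − 18.000 ≈ -11.844 mg/L.

-11.8 mg/L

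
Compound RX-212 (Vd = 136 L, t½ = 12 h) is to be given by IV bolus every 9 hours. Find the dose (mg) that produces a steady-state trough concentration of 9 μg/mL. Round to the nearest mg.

835 mg

τ/t½ = 9/12 ≈ 0.75, so f = (1/2)^(9/12) ≈ 0.594604.
Cmin,ss = (D/Vd)·f/(1−f), so D = Cmin,ss·Vd·(1−f)/f.
D = 9 × 136 × (1−f)/f ≈ 9 × 136 × 0.68179 ≈ 834.51 mg.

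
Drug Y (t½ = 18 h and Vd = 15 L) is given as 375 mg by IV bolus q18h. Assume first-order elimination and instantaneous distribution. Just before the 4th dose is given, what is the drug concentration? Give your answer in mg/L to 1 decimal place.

21.9 mg/L

f = (1/2)^(τ/t½) = (1/2)^(18/18) ≈ 0.5000.
C₀ = D/Vd = 375/15 ≈ 25.000 mg/L.
Before the 4th dose, 3 doses have been given. Superposition: Cmin = C₀·(f + f² + … + f^3).
≈ 25.000 × (0.5000 + 0.2500 + 0.1250) ≈ 25.000 × 0.8750 ≈ 21.875 mg/L.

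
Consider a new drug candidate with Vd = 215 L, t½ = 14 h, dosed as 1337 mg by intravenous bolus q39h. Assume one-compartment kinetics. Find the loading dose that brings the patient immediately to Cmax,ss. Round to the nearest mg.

1564 mg

f = (1/2)^(39/14) ≈ 0.145016; accumulation ratio R = 1/(1−f) ≈ 1.16961.
Loading dose to hit Cmax,ss on first dose: D_load = D_maint·R ≈ 1337 × 1.16961 ≈ 1563.77 mg.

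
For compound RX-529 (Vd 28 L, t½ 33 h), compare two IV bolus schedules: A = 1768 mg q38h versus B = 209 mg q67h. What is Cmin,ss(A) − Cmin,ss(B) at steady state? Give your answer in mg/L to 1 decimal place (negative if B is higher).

Regimen A: f = (1/2)^(38/33) ≈ 0.4502; Cmin,ss = (1768/28)·f/(1−f) ≈ 51.704 mg/L.
Regimen B: f = (1/2)^(67/33) ≈ 0.2448; Cmin,ss = (209/28)·f/(1−f) ≈ 2.420 mg/L.
Difference ≈ 51.704 − 2.420 ≈ 49.284 mg/L.

49.3 mg/L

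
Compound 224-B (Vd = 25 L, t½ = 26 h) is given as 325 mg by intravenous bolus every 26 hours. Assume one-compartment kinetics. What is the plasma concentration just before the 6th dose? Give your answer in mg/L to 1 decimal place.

12.6 mg/L

f = (1/2)^(τ/t½) = (1/2)^(26/26) ≈ 0.5000.
C₀ = D/Vd = 325/25 ≈ 13.000 mg/L.
Before the 6th dose, 5 doses have been given. Superposition: Cmin = C₀·(f + f² + … + f^5).
≈ 13.000 × (0.5000 + 0.2500 + 0.1250 + 0.0625 + 0.0313) ≈ 13.000 × 0.9688 ≈ 12.594 mg/L.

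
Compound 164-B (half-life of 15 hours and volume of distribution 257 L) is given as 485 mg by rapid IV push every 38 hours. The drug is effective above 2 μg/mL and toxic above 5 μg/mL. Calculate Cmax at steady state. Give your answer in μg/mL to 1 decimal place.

2.3 μg/mL

k = ln2/t½ = ln2/15 ≈ 0.046210 h⁻¹; fraction remaining f = e^(−kτ) = e^(−0.046210×38) ≈ 0.1727.
At steady state, accumulation factor R = 1/(1 − e^(−kτ)) ≈ 1.2088.
Each bolus raises the concentration by D/Vd = 485/257 ≈ 1.887 μg/mL.
Cmax,ss = C₀/(1 − f) ≈ 1.887/0.8273 ≈ 2.281 μg/mL.
Peak 2.3 μg/mL vs MTC 5 μg/mL: below toxic threshold.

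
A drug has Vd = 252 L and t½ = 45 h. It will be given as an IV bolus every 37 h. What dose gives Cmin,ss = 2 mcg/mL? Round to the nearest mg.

387 mg

τ/t½ = 37/45 ≈ 0.82222, so f = (1/2)^(37/45) ≈ 0.565570.
Cmin,ss = (D/Vd)·f/(1−f), so D = Cmin,ss·Vd·(1−f)/f.
D = 2 × 252 × (1−f)/f ≈ 2 × 252 × 0.76813 ≈ 387.14 mg.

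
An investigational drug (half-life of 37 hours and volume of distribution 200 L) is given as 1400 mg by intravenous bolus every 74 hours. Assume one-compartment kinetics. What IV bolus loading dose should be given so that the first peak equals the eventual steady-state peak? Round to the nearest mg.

1867 mg

f = (1/2)^(74/37) ≈ 0.250000; accumulation ratio R = 1/(1−f) ≈ 1.33333.
Loading dose to hit Cmax,ss on first dose: D_load = D_maint·R ≈ 1400 × 1.33333 ≈ 1866.66 mg.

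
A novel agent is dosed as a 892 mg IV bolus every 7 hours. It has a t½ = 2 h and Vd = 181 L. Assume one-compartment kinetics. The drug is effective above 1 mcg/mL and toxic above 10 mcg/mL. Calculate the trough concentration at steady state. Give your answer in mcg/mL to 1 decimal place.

k = ln2/t½ = ln2/2 ≈ 0.346574 h⁻¹; fraction remaining f = e^(−kτ) = e^(−0.346574×7) ≈ 0.0884.
Accumulation ratio R = 1/(1 − f) ≈ 1/0.9116 ≈ 1.0970.
Single-dose peak C₀ = D/Vd = 892/181 ≈ 4.928 mcg/mL.
Cmax,ss = C₀/(1 − f) ≈ 4.928/0.9116 ≈ 5.406 mcg/mL.
One interval later, Cmin,ss = Cmax,ss·e^(−kτ) ≈ 5.406 × 0.0884 ≈ 0.478 mcg/mL.
Trough 0.5 mcg/mL vs MEC 1 mcg/mL: subtherapeutic.

0.5 mcg/mL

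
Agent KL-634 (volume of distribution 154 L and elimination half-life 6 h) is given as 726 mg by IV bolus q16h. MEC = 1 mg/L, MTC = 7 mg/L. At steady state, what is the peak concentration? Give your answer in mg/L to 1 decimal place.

τ/t½ = 16/6 ≈ 2.6667, so fraction remaining f = (1/2)^(16/6) ≈ 0.1575.
Accumulation ratio R = 1/(1 − f) ≈ 1/0.8425 ≈ 1.1869.
Each bolus raises the concentration by D/Vd = 726/154 ≈ 4.714 mg/L.
Steady-state peak Cmax,ss = C₀·R ≈ 4.714 × 1.1869 ≈ 5.595 mg/L.
Peak 5.6 mg/L vs MTC 7 mg/L: below toxic threshold.

5.6 mg/L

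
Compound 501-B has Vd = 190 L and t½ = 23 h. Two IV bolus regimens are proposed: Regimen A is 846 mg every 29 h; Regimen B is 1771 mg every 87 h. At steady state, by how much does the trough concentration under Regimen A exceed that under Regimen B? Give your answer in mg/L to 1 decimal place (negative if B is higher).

Regimen A: f = (1/2)^(29/23) ≈ 0.4173; Cmin,ss = (846/190)·f/(1−f) ≈ 3.189 mg/L.
Regimen B: f = (1/2)^(87/23) ≈ 0.0727; Cmin,ss = (1771/190)·f/(1−f) ≈ 0.731 mg/L.
Difference ≈ 3.189 − 0.731 ≈ 2.458 mg/L.

2.5 mg/L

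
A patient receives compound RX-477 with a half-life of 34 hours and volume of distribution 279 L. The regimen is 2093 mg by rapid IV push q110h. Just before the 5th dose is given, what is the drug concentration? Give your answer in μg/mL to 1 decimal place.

f = (1/2)^(τ/t½) = (1/2)^(110/34) ≈ 0.1062.
C₀ = D/Vd = 2093/279 ≈ 7.502 μg/mL.
Before the 5th dose, 4 doses have been given. Superposition: Cmin = C₀·(f + f² + … + f^4).
≈ 7.502 × (0.1062 + 0.0113 + 0.0012 + 0.0001) ≈ 7.502 × 0.1188 ≈ 0.891 μg/mL.

0.9 μg/mL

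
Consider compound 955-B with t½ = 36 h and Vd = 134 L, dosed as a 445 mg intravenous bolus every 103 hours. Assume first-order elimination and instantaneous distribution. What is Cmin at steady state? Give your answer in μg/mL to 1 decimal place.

τ/t½ = 103/36 ≈ 2.8611, so fraction remaining f = (1/2)^(103/36) ≈ 0.1376.
Accumulation ratio R = 1/(1 − f) ≈ 1/0.8624 ≈ 1.1596.
Single-dose peak C₀ = D/Vd = 445/134 ≈ 3.321 μg/mL.
Steady-state peak Cmax,ss = C₀·R ≈ 3.321 × 1.1596 ≈ 3.851 μg/mL.
Steady-state trough Cmin,ss = Cmax,ss·f ≈ 3.851 × 0.1376 ≈ 0.530 μg/mL.

0.5 μg/mL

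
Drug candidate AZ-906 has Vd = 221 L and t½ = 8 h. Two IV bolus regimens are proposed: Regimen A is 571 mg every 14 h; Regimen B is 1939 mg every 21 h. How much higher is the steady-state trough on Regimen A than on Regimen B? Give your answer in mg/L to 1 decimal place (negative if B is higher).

Regimen A: f = (1/2)^(14/8) ≈ 0.2973; Cmin,ss = (571/221)·f/(1−f) ≈ 1.093 mg/L.
Regimen B: f = (1/2)^(21/8) ≈ 0.1621; Cmin,ss = (1939/221)·f/(1−f) ≈ 1.697 mg/L.
Difference ≈ 1.093 − 1.697 ≈ -0.604 mg/L.

-0.6 mg/L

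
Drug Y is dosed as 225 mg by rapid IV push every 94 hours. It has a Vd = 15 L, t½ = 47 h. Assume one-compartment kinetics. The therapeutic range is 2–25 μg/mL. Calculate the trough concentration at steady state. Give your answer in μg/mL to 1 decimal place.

5.0 μg/mL

The dosing interval is 2 half-lives, so f = 2^(−2) = 0.25.
Accumulation ratio R = 1/(1 − f) = 1/0.75 = 4/3.
Single-dose peak C₀ = D/Vd = 225/15 = 15 μg/mL.
Steady-state peak Cmax,ss = C₀·R = 15 × 4/3 ≈ 20.000 μg/mL.
Steady-state trough Cmin,ss = Cmax,ss·f ≈ 20.000 × 0.25 ≈ 5.000 μg/mL.
Trough 5.0 μg/mL vs MEC 2 μg/mL: adequate.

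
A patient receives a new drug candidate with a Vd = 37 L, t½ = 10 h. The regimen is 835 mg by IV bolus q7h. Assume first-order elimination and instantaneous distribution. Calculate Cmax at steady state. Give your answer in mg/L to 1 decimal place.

58.7 mg/L

τ/t½ = 7/10 ≈ 0.7, so fraction remaining f = (1/2)^(7/10) ≈ 0.6156.
Accumulation ratio R = 1/(1 − f) ≈ 1/0.3844 ≈ 2.6015.
Single-dose peak C₀ = D/Vd = 835/37 ≈ 22.568 mg/L.
Steady-state peak Cmax,ss = C₀·R ≈ 22.568 × 2.6015 ≈ 58.711 mg/L.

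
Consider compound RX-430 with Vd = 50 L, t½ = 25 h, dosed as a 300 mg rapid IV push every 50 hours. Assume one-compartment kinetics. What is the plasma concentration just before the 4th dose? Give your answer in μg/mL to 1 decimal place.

2.0 μg/mL

f = (1/2)^(τ/t½) = (1/2)^(50/25) ≈ 0.2500.
C₀ = D/Vd = 300/50 ≈ 6.000 μg/mL.
Before the 4th dose, 3 doses have been given. Superposition: Cmin = C₀·(f + f² + … + f^3).
≈ 6.000 × (0.2500 + 0.0625 + 0.0156) ≈ 6.000 × 0.3281 ≈ 1.969 μg/mL.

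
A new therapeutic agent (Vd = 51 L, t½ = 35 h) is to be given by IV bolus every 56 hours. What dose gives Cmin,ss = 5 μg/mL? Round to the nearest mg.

τ/t½ = 56/35 ≈ 1.6, so f = (1/2)^(56/35) ≈ 0.329877.
Cmin,ss = (D/Vd)·f/(1−f), so D = Cmin,ss·Vd·(1−f)/f.
D = 5 × 51 × (1−f)/f ≈ 5 × 51 × 2.03143 ≈ 518.01 mg.

518 mg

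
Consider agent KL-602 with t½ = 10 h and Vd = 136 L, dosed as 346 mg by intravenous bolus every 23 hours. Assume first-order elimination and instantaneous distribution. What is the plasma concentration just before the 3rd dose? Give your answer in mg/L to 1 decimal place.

0.6 mg/L

f = (1/2)^(τ/t½) = (1/2)^(23/10) ≈ 0.2031.
C₀ = D/Vd = 346/136 ≈ 2.544 mg/L.
Before the 3rd dose, 2 doses have been given. Superposition: Cmin = C₀·(f + f²).
≈ 2.544 × (0.2031 + 0.0412) ≈ 2.544 × 0.2443 ≈ 0.621 mg/L.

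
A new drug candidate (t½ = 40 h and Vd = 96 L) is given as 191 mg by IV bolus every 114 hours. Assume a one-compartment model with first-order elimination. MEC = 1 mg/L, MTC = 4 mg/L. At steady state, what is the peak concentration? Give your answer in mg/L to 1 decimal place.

2.3 mg/L

Over one 114-h interval, 114/40 ≈ 2.85 half-lives elapse, leaving f ≈ 0.1387 of each dose.
At steady state, accumulation factor R = 1/(1 − e^(−kτ)) ≈ 1.1610.
Single-dose peak C₀ = D/Vd = 191/96 ≈ 1.990 mg/L.
Cmax,ss = C₀/(1 − f) ≈ 1.990/0.8613 ≈ 2.310 mg/L.
Peak 2.3 mg/L vs MTC 4 mg/L: below toxic threshold.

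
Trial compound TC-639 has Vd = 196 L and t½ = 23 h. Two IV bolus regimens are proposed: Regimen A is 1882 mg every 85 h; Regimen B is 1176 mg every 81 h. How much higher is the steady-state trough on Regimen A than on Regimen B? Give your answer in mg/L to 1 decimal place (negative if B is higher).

0.2 mg/L

Regimen A: f = (1/2)^(85/23) ≈ 0.0772; Cmin,ss = (1882/196)·f/(1−f) ≈ 0.803 mg/L.
Regimen B: f = (1/2)^(81/23) ≈ 0.0871; Cmin,ss = (1176/196)·f/(1−f) ≈ 0.572 mg/L.
Difference ≈ 0.803 − 0.572 ≈ 0.231 mg/L.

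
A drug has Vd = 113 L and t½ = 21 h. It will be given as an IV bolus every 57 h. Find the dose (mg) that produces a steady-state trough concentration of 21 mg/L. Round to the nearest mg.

13200 mg

τ/t½ = 57/21 ≈ 2.7143, so f = (1/2)^(57/21) ≈ 0.152377.
Cmin,ss = (D/Vd)·f/(1−f), so D = Cmin,ss·Vd·(1−f)/f.
D = 21 × 113 × (1−f)/f ≈ 21 × 113 × 5.56267 ≈ 13200.22 mg.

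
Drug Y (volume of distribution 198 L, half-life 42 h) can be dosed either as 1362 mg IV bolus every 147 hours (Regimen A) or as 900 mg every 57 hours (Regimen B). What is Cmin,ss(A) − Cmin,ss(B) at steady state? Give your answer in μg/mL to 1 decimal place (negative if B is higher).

Regimen A: f = (1/2)^(147/42) ≈ 0.0884; Cmin,ss = (1362/198)·f/(1−f) ≈ 0.667 μg/mL.
Regimen B: f = (1/2)^(57/42) ≈ 0.3904; Cmin,ss = (900/198)·f/(1−f) ≈ 2.911 μg/mL.
Difference ≈ 0.667 − 2.911 ≈ -2.244 μg/mL.

-2.2 μg/mL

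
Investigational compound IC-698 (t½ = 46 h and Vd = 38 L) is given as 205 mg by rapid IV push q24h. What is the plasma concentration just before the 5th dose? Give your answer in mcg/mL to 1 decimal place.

9.5 mcg/mL

f = (1/2)^(τ/t½) = (1/2)^(24/46) ≈ 0.6965.
C₀ = D/Vd = 205/38 ≈ 5.395 mcg/mL.
Before the 5th dose, 4 doses have been given. Superposition: Cmin = C₀·(f + f² + … + f^4).
≈ 5.395 × (0.6965 + 0.4851 + 0.3379 + 0.2353) ≈ 5.395 × 1.7548 ≈ 9.467 mcg/mL.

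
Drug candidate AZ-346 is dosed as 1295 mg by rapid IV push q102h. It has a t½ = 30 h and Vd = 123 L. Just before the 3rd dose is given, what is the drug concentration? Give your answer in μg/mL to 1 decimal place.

f = (1/2)^(τ/t½) = (1/2)^(102/30) ≈ 0.0947.
C₀ = D/Vd = 1295/123 ≈ 10.528 μg/mL.
Before the 3rd dose, 2 doses have been given. Superposition: Cmin = C₀·(f + f²).
≈ 10.528 × (0.0947 + 0.0090) ≈ 10.528 × 0.1037 ≈ 1.092 μg/mL.

1.1 μg/mL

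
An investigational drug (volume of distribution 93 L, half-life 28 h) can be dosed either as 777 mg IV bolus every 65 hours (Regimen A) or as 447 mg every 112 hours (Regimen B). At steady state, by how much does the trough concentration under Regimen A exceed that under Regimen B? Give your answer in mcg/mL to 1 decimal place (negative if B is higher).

1.8 mcg/mL

Regimen A: f = (1/2)^(65/28) ≈ 0.2001; Cmin,ss = (777/93)·f/(1−f) ≈ 2.090 mcg/mL.
Regimen B: f = (1/2)^(112/28) ≈ 0.0625; Cmin,ss = (447/93)·f/(1−f) ≈ 0.320 mcg/mL.
Difference ≈ 2.090 − 0.320 ≈ 1.770 mcg/mL.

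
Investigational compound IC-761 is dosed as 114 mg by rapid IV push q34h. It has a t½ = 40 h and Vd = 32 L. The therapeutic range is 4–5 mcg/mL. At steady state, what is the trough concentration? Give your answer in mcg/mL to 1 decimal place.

4.4 mcg/mL

k = ln2/t½ = ln2/40 ≈ 0.017329 h⁻¹; fraction remaining f = e^(−kτ) = e^(−0.017329×34) ≈ 0.5548.
Single-dose peak C₀ = D/Vd = 114/32 ≈ 3.562 mcg/mL.
Steady-state trough Cmin,ss = C₀·f/(1−f) ≈ 3.562 × 0.5548/0.4452 ≈ 4.439 mcg/mL.
Trough 4.4 mcg/mL vs MEC 4 mcg/mL: adequate.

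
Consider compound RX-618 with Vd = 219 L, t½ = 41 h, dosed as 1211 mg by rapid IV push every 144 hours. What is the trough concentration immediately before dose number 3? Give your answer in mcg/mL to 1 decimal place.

0.5 mcg/mL

f = (1/2)^(τ/t½) = (1/2)^(144/41) ≈ 0.0876.
C₀ = D/Vd = 1211/219 ≈ 5.530 mcg/mL.
Before the 3rd dose, 2 doses have been given. Superposition: Cmin = C₀·(f + f²).
≈ 5.530 × (0.0876 + 0.0077) ≈ 5.530 × 0.0953 ≈ 0.527 mcg/mL.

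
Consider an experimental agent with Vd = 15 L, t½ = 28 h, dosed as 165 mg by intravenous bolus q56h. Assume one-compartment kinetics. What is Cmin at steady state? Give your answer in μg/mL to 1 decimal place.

3.7 μg/mL

The dosing interval is 2 half-lives, so f = 2^(−2) = 0.25.
Accumulation ratio R = 1/(1 − f) = 1/0.75 = 4/3.
Single-dose peak C₀ = D/Vd = 165/15 = 11 μg/mL.
Steady-state peak Cmax,ss = C₀·R = 11 × 4/3 ≈ 14.667 μg/mL.
Steady-state trough Cmin,ss = Cmax,ss·f ≈ 14.667 × 0.25 ≈ 3.667 μg/mL.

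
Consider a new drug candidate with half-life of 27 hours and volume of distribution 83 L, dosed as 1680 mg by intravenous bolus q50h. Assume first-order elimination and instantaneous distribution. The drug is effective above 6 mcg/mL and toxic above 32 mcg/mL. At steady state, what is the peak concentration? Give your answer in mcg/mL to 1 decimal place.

28.0 mcg/mL

Over one 50-h interval, 50/27 ≈ 1.8519 half-lives elapse, leaving f ≈ 0.2770 of each dose.
Accumulation ratio R = 1/(1 − f) ≈ 1/0.7230 ≈ 1.3831.
Single-dose peak C₀ = D/Vd = 1680/83 ≈ 20.241 mcg/mL.
Steady-state peak Cmax,ss = C₀·R ≈ 20.241 × 1.3831 ≈ 27.995 mcg/mL.
Peak 28.0 mcg/mL vs MTC 32 mcg/mL: below toxic threshold.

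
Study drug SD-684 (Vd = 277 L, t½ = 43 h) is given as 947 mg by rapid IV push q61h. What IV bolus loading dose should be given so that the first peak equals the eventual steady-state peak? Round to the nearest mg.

f = (1/2)^(61/43) ≈ 0.374074; accumulation ratio R = 1/(1−f) ≈ 1.59763.
Loading dose to hit Cmax,ss on first dose: D_load = D_maint·R ≈ 947 × 1.59763 ≈ 1512.96 mg.

1513 mg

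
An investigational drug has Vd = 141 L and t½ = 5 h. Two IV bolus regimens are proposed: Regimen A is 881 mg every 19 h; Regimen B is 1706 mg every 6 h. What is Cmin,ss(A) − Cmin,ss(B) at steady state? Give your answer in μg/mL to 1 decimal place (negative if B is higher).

Regimen A: f = (1/2)^(19/5) ≈ 0.0718; Cmin,ss = (881/141)·f/(1−f) ≈ 0.483 μg/mL.
Regimen B: f = (1/2)^(6/5) ≈ 0.4353; Cmin,ss = (1706/141)·f/(1−f) ≈ 9.327 μg/mL.
Difference ≈ 0.483 − 9.327 ≈ -8.844 μg/mL.

-8.8 μg/mL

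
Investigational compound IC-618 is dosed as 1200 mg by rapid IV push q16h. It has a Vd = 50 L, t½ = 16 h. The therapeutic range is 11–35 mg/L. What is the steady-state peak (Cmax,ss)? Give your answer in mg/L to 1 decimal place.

48.0 mg/L

The dosing interval is 1 half-life, so f = 2^(−1) = 0.5.
At steady state, R = 1/(1 − 0.5) = 2/1.
Single-dose peak C₀ = D/Vd = 1200/50 = 24 mg/L.
Steady-state peak Cmax,ss = C₀·R = 24 × 2/1 ≈ 48.000 mg/L.
Peak 48.0 mg/L vs MTC 35 mg/L: exceeds toxic threshold.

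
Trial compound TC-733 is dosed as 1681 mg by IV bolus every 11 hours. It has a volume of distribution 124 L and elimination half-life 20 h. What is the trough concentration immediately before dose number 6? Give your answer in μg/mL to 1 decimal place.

24.9 μg/mL

f = (1/2)^(τ/t½) = (1/2)^(11/20) ≈ 0.6830.
C₀ = D/Vd = 1681/124 ≈ 13.556 μg/mL.
Before the 6th dose, 5 doses have been given. Superposition: Cmin = C₀·(f + f² + … + f^5).
≈ 13.556 × (0.6830 + 0.4665 + 0.3186 + 0.2176 + 0.1486) ≈ 13.556 × 1.8343 ≈ 24.866 μg/mL.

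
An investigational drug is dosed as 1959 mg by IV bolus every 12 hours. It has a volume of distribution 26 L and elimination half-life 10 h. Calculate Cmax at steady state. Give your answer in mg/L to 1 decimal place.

133.4 mg/L

Over one 12-h interval, 12/10 ≈ 1.2 half-lives elapse, leaving f ≈ 0.4353 of each dose.
At steady state, accumulation factor R = 1/(1 − e^(−kτ)) ≈ 1.7709.
Each bolus raises the concentration by D/Vd = 1959/26 ≈ 75.346 mg/L.
Steady-state peak Cmax,ss = C₀·R ≈ 75.346 × 1.7709 ≈ 133.430 mg/L.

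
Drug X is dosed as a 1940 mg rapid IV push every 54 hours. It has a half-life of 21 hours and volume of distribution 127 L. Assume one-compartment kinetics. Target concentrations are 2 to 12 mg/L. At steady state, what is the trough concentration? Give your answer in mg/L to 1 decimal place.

k = ln2/t½ = ln2/21 ≈ 0.033007 h⁻¹; fraction remaining f = e^(−kτ) = e^(−0.033007×54) ≈ 0.1682.
Each bolus raises the concentration by D/Vd = 1940/127 ≈ 15.276 mg/L.
Steady-state trough Cmin,ss = C₀·f/(1−f) ≈ 15.276 × 0.1682/0.8318 ≈ 3.089 mg/L.
Trough 3.1 mg/L vs MEC 2 mg/L: adequate.

3.1 mg/L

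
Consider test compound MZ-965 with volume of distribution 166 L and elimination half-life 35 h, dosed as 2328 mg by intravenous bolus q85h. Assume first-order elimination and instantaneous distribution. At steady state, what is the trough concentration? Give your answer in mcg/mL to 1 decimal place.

Over one 85-h interval, 85/35 ≈ 2.4286 half-lives elapse, leaving f ≈ 0.1857 of each dose.
Accumulation ratio R = 1/(1 − f) ≈ 1/0.8143 ≈ 1.2280.
Single-dose peak C₀ = D/Vd = 2328/166 ≈ 14.024 mcg/mL.
Steady-state peak Cmax,ss = C₀·R ≈ 14.024 × 1.2280 ≈ 17.221 mcg/mL.
Steady-state trough Cmin,ss = Cmax,ss·f ≈ 17.221 × 0.1857 ≈ 3.198 mcg/mL.

3.2 mcg/mL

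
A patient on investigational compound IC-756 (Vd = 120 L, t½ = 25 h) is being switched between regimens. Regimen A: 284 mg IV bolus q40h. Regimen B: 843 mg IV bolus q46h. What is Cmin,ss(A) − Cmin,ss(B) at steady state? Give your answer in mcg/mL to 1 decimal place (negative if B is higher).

Regimen A: f = (1/2)^(40/25) ≈ 0.3299; Cmin,ss = (284/120)·f/(1−f) ≈ 1.165 mcg/mL.
Regimen B: f = (1/2)^(46/25) ≈ 0.2793; Cmin,ss = (843/120)·f/(1−f) ≈ 2.722 mcg/mL.
Difference ≈ 1.165 − 2.722 ≈ -1.557 mcg/mL.

-1.6 mcg/mL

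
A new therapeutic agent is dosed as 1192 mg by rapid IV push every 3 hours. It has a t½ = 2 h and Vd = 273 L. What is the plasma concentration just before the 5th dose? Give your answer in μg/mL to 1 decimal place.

f = (1/2)^(τ/t½) = (1/2)^(3/2) ≈ 0.3536.
C₀ = D/Vd = 1192/273 ≈ 4.366 μg/mL.
Before the 5th dose, 4 doses have been given. Superposition: Cmin = C₀·(f + f² + … + f^4).
≈ 4.366 × (0.3536 + 0.1250 + 0.0442 + 0.0156) ≈ 4.366 × 0.5384 ≈ 2.351 μg/mL.

2.4 μg/mL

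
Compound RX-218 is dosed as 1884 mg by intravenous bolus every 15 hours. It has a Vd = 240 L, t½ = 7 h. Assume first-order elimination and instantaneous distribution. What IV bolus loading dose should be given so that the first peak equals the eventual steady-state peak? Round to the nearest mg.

f = (1/2)^(15/7) ≈ 0.226431; accumulation ratio R = 1/(1−f) ≈ 1.29271.
Loading dose to hit Cmax,ss on first dose: D_load = D_maint·R ≈ 1884 × 1.29271 ≈ 2435.47 mg.

2435 mg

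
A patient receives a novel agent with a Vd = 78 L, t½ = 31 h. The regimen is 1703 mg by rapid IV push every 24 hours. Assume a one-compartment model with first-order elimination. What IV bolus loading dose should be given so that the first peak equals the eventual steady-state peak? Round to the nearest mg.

f = (1/2)^(24/31) ≈ 0.584715; accumulation ratio R = 1/(1−f) ≈ 2.40798.
Loading dose to hit Cmax,ss on first dose: D_load = D_maint·R ≈ 1703 × 2.40798 ≈ 4100.79 mg.

4101 mg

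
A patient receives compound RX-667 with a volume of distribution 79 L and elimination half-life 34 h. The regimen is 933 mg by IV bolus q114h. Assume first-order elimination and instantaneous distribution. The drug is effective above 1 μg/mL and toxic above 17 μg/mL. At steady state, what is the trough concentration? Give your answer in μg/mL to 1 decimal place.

1.3 μg/mL

Over one 114-h interval, 114/34 ≈ 3.3529 half-lives elapse, leaving f ≈ 0.0979 of each dose.
Single-dose peak C₀ = D/Vd = 933/79 ≈ 11.810 μg/mL.
Steady-state trough Cmin,ss = C₀·f/(1−f) ≈ 11.810 × 0.0979/0.9021 ≈ 1.282 μg/mL.
Trough 1.3 μg/mL vs MEC 1 μg/mL: adequate.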